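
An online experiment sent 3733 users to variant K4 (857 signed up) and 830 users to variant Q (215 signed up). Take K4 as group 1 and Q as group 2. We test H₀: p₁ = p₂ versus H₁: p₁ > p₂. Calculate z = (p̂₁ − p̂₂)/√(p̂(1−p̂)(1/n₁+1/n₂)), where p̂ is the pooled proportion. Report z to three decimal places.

z = -1.811

p̂₁ = 857/3733 = 0.22957, p̂₂ = 215/830 = 0.25904.
Pooled p̂ = (857+215)/(3733+830) = 1072/4563 = 0.23493.
SE = √(p̂(1−p̂)(1/n₁+1/n₂)) = √(0.23493·0.76507·0.0014727) = √(0.000264703) = 0.01627.
z = (0.22957 − 0.25904)/0.01627 = -0.02947/0.01627 = -1.811.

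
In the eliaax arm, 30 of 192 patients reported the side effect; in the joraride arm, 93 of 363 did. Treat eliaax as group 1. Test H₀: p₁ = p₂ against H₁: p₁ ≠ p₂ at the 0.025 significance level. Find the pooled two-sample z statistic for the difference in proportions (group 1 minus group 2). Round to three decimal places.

p̂₁ = 30/192 ≈ 0.15625, p̂₂ = 93/363 ≈ 0.25620.
Pooled p̂ = (30+93)/(192+363) = 123/555 = 0.22162.
SE = √(p̂(1−p̂)(1/n₁+1/n₂)) = √(0.22162·0.77838·0.00796315) = √(0.00137369) = 0.03706.
z = (0.15625 − 0.25620)/0.03706 = -0.09995/0.03706 = -2.697.
p-value = 2·P(Z > 2.697) ≈ 0.0070; since p < α = 0.025, reject H₀.

z = -2.697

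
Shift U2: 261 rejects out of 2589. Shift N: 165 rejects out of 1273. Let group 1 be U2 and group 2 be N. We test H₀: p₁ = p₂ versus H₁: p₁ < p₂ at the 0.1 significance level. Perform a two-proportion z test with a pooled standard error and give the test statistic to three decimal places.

p̂₁ = 261/2589 = 0.100811, p̂₂ = 165/1273 = 0.129615.
Pooled p̂ = (261+165)/(2589+1273) = 426/3862 = 0.110306.
SE = √(0.0981382 × 0.0011718) = 0.010724.
z = (0.100811 − 0.129615)/0.010724 = -0.028804/0.010724 = -2.686.
p-value = P(Z < -2.686) ≈ 0.0036. With α = 0.1, reject H₀.

z = -2.686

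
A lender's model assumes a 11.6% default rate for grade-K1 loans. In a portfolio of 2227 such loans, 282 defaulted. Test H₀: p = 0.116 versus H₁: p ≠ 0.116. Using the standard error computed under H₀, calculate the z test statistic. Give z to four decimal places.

z = 1.5662

p̂ = 282/2227 ≈ 0.126628.
SE = √(p₀(1−p₀)/n) = √(0.10254/2227) = 0.006786.
z = (0.126628 − 0.116)/0.006786 = 0.010628/0.006786 = 1.5662.
p-value = 2·P(Z > 1.566) ≈ 0.1173.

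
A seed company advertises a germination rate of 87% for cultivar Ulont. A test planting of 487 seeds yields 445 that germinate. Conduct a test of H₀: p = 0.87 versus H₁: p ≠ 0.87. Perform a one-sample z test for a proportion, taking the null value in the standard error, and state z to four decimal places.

z = 2.8714

p̂ = 445/487 ≈ 0.913758.
Standard error under H₀: √(0.87×0.13/487) = 0.015239.
z = (0.913758 − 0.87)/0.015239 = 0.043758/0.015239 = 2.8714.
p-value = 2·P(Z > 2.871) ≈ 0.0041.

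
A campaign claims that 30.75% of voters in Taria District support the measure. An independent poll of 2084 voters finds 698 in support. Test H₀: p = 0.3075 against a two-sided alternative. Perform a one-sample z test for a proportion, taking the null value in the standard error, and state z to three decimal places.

p̂ = 698/2084 ≈ 0.334933.
Standard error under H₀: √(0.3075×0.6925/2084) = 0.010108.
z = (0.334933 − 0.3075)/0.010108 = 0.027433/0.010108 = 2.714.
p-value = 2·P(Z > 2.714) ≈ 0.0067.

z = 2.714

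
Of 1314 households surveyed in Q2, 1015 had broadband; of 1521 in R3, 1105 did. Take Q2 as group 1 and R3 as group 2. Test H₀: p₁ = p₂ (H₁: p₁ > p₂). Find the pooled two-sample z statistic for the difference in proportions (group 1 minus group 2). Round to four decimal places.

z = 2.8096

p̂₁ = 1015/1314 = 0.7724505, p̂₂ = 1105/1521 = 0.7264957.
Pooled p̂ = (1015+1105)/(1314+1521) = 2120/2835 = 0.7477954.
SE = √(p̂(1−p̂)(1/n₁+1/n₂)) = √(0.7477954·0.2522046·0.0014185) = √(0.000267525) = 0.0163562.
z = (0.7724505 − 0.7264957)/0.0163562 = 0.0459548/0.0163562 = 2.8096.
p-value = P(Z > 2.810) ≈ 0.0025.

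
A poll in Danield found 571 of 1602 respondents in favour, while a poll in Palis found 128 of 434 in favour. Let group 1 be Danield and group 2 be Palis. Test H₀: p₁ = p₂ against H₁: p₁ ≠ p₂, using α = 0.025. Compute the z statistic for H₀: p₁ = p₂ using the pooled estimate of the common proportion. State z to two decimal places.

p̂₁ = 571/1602 = 0.3564, p̂₂ = 128/434 = 0.2949.
Pooled p̂ = (571+128)/(1602+434) = 699/2036 = 0.3433.
SE = √(0.225451 × 0.00292837) = 0.0257.
z = (0.3564 − 0.2949)/0.0257 = 0.0615/0.0257 = 2.39.
Two-sided p-value ≈ 2·Φ(−2.393) = 0.0167; since p < α = 0.025, reject H₀.

z = 2.39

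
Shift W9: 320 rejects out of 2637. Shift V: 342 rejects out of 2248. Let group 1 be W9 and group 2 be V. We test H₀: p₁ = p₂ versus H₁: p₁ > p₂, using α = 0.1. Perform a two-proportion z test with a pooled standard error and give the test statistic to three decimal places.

p̂₁ = 320/2637 = 0.121350, p̂₂ = 342/2248 = 0.152135.
Pooled p̂ = (320+342)/(2637+2248) = 662/4885 = 0.135517.
SE = √(p̂(1−p̂)(1/n₁+1/n₂)) = √(0.135517·0.864483·0.000824059) = √(9.65402e-05) = 0.009825.
z = (0.121350 − 0.152135)/0.009825 = -0.030785/0.009825 = -3.133.
p-value = P(Z > -3.133) ≈ 0.9991, so at α = 0.1 we fail to reject H₀.

z = -3.133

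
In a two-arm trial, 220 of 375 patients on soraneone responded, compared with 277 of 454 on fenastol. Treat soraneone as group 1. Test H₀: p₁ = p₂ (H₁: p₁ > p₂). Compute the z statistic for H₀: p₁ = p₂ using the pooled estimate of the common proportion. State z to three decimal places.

z = -0.686

p̂₁ = 220/375 ≈ 0.58667, p̂₂ = 277/454 ≈ 0.61013.
Pooled p̂ = (220+277)/(375+454) = 497/829 = 0.59952.
SE = √(0.240096 × 0.00486931) = 0.03419.
z = (0.58667 − 0.61013)/0.03419 = -0.02346/0.03419 = -0.686.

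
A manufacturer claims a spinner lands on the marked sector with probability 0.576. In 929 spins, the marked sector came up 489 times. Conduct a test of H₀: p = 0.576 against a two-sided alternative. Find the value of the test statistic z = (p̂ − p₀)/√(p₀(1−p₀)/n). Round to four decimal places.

p̂ = 489/929 = 0.526372.
Under H₀, SE = √(0.576·0.424/929) = √(0.000262889) = 0.016214.
z = (0.526372 − 0.576)/0.016214 = -0.049628/0.016214 = -3.0608.
p-value = 2·P(Z > 3.061) ≈ 0.0022.

z = -3.0608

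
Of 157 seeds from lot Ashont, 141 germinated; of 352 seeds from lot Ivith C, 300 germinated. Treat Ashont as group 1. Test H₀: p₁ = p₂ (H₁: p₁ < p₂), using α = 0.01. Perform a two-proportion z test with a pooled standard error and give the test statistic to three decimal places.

p̂₁ = 141/157 ≈ 0.89809, p̂₂ = 300/352 ≈ 0.85227.
Pooled p̂ = (141+300)/(157+352) = 441/509 = 0.86640.
SE = √(0.115748 × 0.00921034) = 0.03265.
z = (0.89809 − 0.85227)/0.03265 = 0.04582/0.03265 = 1.403.
p-value = P(Z < 1.403) ≈ 0.9197; since p > α = 0.01, fail to reject H₀.

z = 1.403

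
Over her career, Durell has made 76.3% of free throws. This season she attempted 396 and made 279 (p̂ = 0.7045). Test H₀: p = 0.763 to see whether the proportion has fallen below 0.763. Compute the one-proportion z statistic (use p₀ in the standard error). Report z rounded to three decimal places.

z = -2.735

p̂ = 279/396 ≈ 0.70455.
Under H₀, SE = √(0.763·0.237/396) = √(0.000456644) = 0.02137.
z = (0.70455 − 0.763)/0.02137 = -0.05845/0.02137 = -2.735.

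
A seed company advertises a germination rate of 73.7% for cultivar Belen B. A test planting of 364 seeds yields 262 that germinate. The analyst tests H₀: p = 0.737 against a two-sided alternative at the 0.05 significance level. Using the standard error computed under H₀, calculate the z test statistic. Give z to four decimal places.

p̂ = 262/364 = 0.719780.
SE = √(p₀(1−p₀)/n) = √(0.19383/364) = 0.023076.
z = (0.719780 − 0.737)/0.023076 = -0.017220/0.023076 = -0.7462.
Two-sided p-value ≈ 2·Φ(−0.746) = 0.4555. With α = 0.05, fail to reject H₀.

z = -0.7462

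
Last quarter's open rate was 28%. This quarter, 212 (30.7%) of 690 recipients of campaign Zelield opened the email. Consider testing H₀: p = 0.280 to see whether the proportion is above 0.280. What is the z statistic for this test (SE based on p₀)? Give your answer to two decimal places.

p̂ = 212/690 ≈ 0.3072.
SE = √(p₀(1−p₀)/n) = √(0.2016/690) = 0.0171.
z = (0.3072 − 0.28)/0.0171 = 0.0272/0.0171 = 1.59.

z = 1.59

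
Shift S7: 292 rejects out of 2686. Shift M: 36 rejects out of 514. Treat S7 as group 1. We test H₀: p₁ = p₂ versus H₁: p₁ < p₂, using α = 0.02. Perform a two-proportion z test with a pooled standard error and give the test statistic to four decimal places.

p̂₁ = 292/2686 = 0.1087118, p̂₂ = 36/514 = 0.0700389.
Pooled p̂ = (292+36)/(2686+514) = 328/3200 = 0.1025000.
SE = √(0.0919937 × 0.00231783) = 0.0146022.
z = (0.1087118 − 0.0700389)/0.0146022 = 0.0386729/0.0146022 = 2.6484.
p-value = P(Z < 2.648) ≈ 0.9960. With α = 0.02, fail to reject H₀.

z = 2.6484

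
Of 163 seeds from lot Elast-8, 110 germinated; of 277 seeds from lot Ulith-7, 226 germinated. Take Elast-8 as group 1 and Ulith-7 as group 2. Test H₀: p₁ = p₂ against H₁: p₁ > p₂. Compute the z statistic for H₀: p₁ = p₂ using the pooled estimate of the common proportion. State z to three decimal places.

z = -3.363

p̂₁ = 110/163 ≈ 0.67485, p̂₂ = 226/277 ≈ 0.81588.
Pooled p̂ = (110+226)/(163+277) = 336/440 = 0.76364.
SE = √(p̂(1−p̂)(1/n₁+1/n₂)) = √(0.76364·0.23636·0.00974508) = √(0.00175895) = 0.04194.
z = (0.67485 − 0.81588)/0.04194 = -0.14103/0.04194 = -3.363.
p-value = P(Z > -3.363) ≈ 0.9996.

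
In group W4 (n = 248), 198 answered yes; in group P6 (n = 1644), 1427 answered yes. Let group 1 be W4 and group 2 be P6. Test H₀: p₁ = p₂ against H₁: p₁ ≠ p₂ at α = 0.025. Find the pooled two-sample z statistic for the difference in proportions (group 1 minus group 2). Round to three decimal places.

p̂₁ = 198/248 ≈ 0.79839, p̂₂ = 1427/1644 ≈ 0.86800.
Pooled p̂ = (198+1427)/(248+1644) = 1625/1892 = 0.85888.
SE = √(0.121206 × 0.00464053) = 0.02372.
z = (0.79839 − 0.86800)/0.02372 = -0.06961/0.02372 = -2.935.
Two-sided p-value ≈ 2·Φ(−2.935) = 0.0033, so at α = 0.025 we reject H₀.

z = -2.935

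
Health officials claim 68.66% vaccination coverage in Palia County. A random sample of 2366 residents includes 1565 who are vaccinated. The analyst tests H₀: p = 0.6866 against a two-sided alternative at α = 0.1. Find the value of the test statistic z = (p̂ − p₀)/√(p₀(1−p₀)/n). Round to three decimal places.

z = -2.637

p̂ = 1565/2366 = 0.661454.
Standard error under H₀: √(0.6866×0.3134/2366) = 0.009537.
z = (0.661454 − 0.6866)/0.009537 = -0.025146/0.009537 = -2.637.
p-value = 2·P(Z > 2.637) ≈ 0.0084; since p < α = 0.1, reject H₀.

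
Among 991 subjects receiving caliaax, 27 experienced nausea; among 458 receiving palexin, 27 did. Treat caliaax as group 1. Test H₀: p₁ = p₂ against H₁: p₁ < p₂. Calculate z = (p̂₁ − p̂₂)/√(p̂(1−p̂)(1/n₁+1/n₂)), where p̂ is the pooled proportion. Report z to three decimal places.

p̂₁ = 27/991 ≈ 0.02725, p̂₂ = 27/458 ≈ 0.05895.
Pooled p̂ = (27+27)/(991+458) = 54/1449 = 0.03727.
SE = √(p̂(1−p̂)(1/n₁+1/n₂)) = √(0.03727·0.96273·0.00319249) = √(0.000114541) = 0.01070.
z = (0.02725 − 0.05895)/0.01070 = -0.03170/0.01070 = -2.963.
p-value = P(Z < -2.963) ≈ 0.0015.

z = -2.963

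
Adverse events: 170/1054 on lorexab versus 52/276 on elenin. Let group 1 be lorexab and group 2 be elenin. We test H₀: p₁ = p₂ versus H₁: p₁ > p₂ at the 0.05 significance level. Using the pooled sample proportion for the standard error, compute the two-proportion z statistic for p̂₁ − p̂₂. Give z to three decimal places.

z = -1.075

p̂₁ = 170/1054 = 0.161290, p̂₂ = 52/276 = 0.188406.
Pooled p̂ = (170+52)/(1054+276) = 222/1330 = 0.166917.
SE = √(p̂(1−p̂)(1/n₁+1/n₂)) = √(0.166917·0.833083·0.00457196) = √(0.000635757) = 0.025214.
z = (0.161290 − 0.188406)/0.025214 = -0.027116/0.025214 = -1.075.
p-value = P(Z > -1.075) ≈ 0.8589, so at α = 0.05 we fail to reject H₀.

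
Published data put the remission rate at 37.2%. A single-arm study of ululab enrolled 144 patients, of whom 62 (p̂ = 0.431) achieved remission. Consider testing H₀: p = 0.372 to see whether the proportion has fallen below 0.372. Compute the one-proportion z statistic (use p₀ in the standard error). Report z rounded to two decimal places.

p̂ = 62/144 = 0.4306.
SE = √(p₀(1−p₀)/n) = √(0.23362/144) = 0.0403.
z = (0.4306 − 0.372)/0.0403 = 0.0586/0.0403 = 1.45.
p-value = P(Z < 1.454) ≈ 0.9270.

z = 1.45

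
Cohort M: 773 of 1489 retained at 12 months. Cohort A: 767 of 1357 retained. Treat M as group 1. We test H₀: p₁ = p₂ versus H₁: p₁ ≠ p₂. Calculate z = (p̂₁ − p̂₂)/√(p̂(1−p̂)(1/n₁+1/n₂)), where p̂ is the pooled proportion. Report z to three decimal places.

p̂₁ = 773/1489 ≈ 0.51914, p̂₂ = 767/1357 ≈ 0.56522.
Pooled p̂ = (773+767)/(1489+1357) = 1540/2846 = 0.54111.
SE = √(0.24831 × 0.00140851) = 0.01870.
z = (0.51914 − 0.56522)/0.01870 = -0.04608/0.01870 = -2.464.

z = -2.464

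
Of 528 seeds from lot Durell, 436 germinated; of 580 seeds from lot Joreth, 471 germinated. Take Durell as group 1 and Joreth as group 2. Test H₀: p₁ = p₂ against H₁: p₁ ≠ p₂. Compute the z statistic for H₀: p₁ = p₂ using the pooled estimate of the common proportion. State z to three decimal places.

z = 0.591

p̂₁ = 436/528 ≈ 0.82576, p̂₂ = 471/580 ≈ 0.81207.
Pooled p̂ = (436+471)/(528+580) = 907/1108 = 0.81859.
SE = √(0.148499 × 0.00361808) = 0.02318.
z = (0.82576 − 0.81207)/0.02318 = 0.01369/0.02318 = 0.591.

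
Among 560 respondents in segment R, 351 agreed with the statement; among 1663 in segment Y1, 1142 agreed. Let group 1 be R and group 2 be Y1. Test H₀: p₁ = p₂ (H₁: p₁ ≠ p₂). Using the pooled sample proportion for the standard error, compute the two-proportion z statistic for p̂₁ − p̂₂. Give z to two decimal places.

z = -2.61

p̂₁ = 351/560 = 0.62679, p̂₂ = 1142/1663 = 0.68671.
Pooled p̂ = (351+1142)/(560+1663) = 1493/2223 = 0.67161.
SE = √(p̂(1−p̂)(1/n₁+1/n₂)) = √(0.67161·0.32839·0.00238704) = √(0.000526457) = 0.02294.
z = (0.62679 − 0.68671)/0.02294 = -0.05992/0.02294 = -2.61.
Two-sided p-value ≈ 2·Φ(−2.612) = 0.0090.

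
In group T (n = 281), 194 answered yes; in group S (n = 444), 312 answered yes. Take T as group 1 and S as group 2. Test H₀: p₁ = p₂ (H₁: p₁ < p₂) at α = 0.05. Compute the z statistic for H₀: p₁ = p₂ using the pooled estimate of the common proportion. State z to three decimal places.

p̂₁ = 194/281 ≈ 0.69039, p̂₂ = 312/444 ≈ 0.70270.
Pooled p̂ = (194+312)/(281+444) = 506/725 = 0.69793.
SE = √(0.210823 × 0.00581097) = 0.03500.
z = (0.69039 − 0.70270)/0.03500 = -0.01231/0.03500 = -0.352.
p-value = P(Z < -0.352) ≈ 0.3625. With α = 0.05, fail to reject H₀.

z = -0.352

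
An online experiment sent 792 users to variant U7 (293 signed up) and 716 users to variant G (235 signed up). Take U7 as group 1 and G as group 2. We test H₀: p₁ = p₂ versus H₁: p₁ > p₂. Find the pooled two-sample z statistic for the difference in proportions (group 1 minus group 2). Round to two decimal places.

z = 1.70

p̂₁ = 293/792 = 0.3699, p̂₂ = 235/716 = 0.3282.
Pooled p̂ = (293+235)/(792+716) = 528/1508 = 0.3501.
SE = √(p̂(1−p̂)(1/n₁+1/n₂)) = √(0.3501·0.6499·0.00265927) = √(0.000605091) = 0.0246.
z = (0.3699 − 0.3282)/0.0246 = 0.0417/0.0246 = 1.70.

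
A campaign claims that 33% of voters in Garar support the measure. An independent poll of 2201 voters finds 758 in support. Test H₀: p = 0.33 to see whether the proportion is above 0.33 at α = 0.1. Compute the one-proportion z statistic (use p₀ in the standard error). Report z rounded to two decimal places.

p̂ = 758/2201 ≈ 0.3444.
SE = √(p₀(1−p₀)/n) = √(0.2211/2201) = 0.0100.
z = (0.3444 − 0.33)/0.0100 = 0.0144/0.0100 = 1.44.
p-value = P(Z > 1.436) ≈ 0.0756; since p < α = 0.1, reject H₀.

z = 1.44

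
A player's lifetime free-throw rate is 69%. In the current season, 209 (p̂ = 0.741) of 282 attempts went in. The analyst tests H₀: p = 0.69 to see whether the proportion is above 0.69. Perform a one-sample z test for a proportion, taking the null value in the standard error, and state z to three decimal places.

p̂ = 209/282 = 0.74113.
SE = √(p₀(1−p₀)/n) = √(0.2139/282) = 0.02754.
z = (0.74113 − 0.69)/0.02754 = 0.05113/0.02754 = 1.857.
p-value = P(Z > 1.857) ≈ 0.0317.

z = 1.857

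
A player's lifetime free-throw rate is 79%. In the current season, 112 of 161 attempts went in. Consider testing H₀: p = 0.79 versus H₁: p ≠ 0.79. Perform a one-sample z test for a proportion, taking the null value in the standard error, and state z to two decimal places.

p̂ = 112/161 ≈ 0.6957.
Standard error under H₀: √(0.79×0.21/161) = 0.0321.
z = (0.6957 − 0.79)/0.0321 = -0.0943/0.0321 = -2.94.
p-value = 2·P(Z > 2.939) ≈ 0.0033.

z = -2.94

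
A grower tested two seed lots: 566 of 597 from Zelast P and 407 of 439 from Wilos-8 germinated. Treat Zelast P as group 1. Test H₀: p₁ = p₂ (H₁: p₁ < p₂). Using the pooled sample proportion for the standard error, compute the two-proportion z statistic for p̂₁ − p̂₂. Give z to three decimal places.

p̂₁ = 566/597 = 0.94807, p̂₂ = 407/439 = 0.92711.
Pooled p̂ = (566+407)/(597+439) = 973/1036 = 0.93919.
SE = √(p̂(1−p̂)(1/n₁+1/n₂)) = √(0.93919·0.06081·0.00395295) = √(0.000225764) = 0.01503.
z = (0.94807 − 0.92711)/0.01503 = 0.02096/0.01503 = 1.395.

z = 1.395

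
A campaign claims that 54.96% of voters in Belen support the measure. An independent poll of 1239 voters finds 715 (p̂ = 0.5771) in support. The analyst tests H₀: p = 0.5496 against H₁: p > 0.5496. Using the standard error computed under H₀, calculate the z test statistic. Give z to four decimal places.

z = 1.9440

p̂ = 715/1239 ≈ 0.577078.
Under H₀, SE = √(0.5496·0.4504/1239) = √(0.00019979) = 0.014135.
z = (0.577078 − 0.5496)/0.014135 = 0.027478/0.014135 = 1.9440.
p-value = P(Z > 1.944) ≈ 0.0259.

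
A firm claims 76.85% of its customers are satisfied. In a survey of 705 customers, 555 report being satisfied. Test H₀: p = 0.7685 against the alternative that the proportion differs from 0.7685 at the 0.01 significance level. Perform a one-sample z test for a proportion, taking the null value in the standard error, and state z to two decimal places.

z = 1.18

p̂ = 555/705 ≈ 0.7872.
Under H₀, SE = √(0.7685·0.2315/705) = √(0.000252351) = 0.0159.
z = (0.7872 − 0.7685)/0.0159 = 0.0187/0.0159 = 1.18.
Two-sided p-value ≈ 2·Φ(−1.179) = 0.2383; since p > α = 0.01, fail to reject H₀.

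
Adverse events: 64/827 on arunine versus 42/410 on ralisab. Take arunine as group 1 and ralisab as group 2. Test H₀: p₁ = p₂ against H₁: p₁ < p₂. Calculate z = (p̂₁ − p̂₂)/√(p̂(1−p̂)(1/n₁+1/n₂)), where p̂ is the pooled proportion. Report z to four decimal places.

p̂₁ = 64/827 ≈ 0.077388, p̂₂ = 42/410 ≈ 0.102439.
Pooled p̂ = (64+42)/(827+410) = 106/1237 = 0.085691.
SE = √(p̂(1−p̂)(1/n₁+1/n₂)) = √(0.085691·0.914309·0.00364821) = √(0.000285831) = 0.016907.
z = (0.077388 − 0.102439)/0.016907 = -0.025051/0.016907 = -1.4817.

z = -1.4817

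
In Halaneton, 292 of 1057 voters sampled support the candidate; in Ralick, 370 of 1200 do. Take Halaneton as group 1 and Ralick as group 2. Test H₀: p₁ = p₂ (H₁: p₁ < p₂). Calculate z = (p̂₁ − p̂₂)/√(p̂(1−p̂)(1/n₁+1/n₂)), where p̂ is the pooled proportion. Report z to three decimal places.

z = -1.670

p̂₁ = 292/1057 ≈ 0.27625, p̂₂ = 370/1200 ≈ 0.30833.
Pooled p̂ = (292+370)/(1057+1200) = 662/2257 = 0.29331.
SE = √(p̂(1−p̂)(1/n₁+1/n₂)) = √(0.29331·0.70669·0.00177941) = √(0.000368834) = 0.01921.
z = (0.27625 − 0.30833)/0.01921 = -0.03208/0.01921 = -1.670.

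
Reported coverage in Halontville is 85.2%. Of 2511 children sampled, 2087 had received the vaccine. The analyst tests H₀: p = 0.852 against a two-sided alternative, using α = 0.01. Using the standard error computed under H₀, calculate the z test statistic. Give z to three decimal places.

p̂ = 2087/2511 ≈ 0.831143.
SE = √(p₀(1−p₀)/n) = √(0.1261/2511) = 0.007086.
z = (0.831143 − 0.852)/0.007086 = -0.020857/0.007086 = -2.943.
Two-sided p-value ≈ 2·Φ(−2.943) = 0.0032, so at α = 0.01 we reject H₀.

z = -2.943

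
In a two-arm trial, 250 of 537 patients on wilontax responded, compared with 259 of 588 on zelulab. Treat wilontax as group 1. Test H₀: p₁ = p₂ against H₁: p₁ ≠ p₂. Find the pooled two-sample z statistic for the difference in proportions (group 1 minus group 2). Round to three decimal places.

p̂₁ = 250/537 ≈ 0.46555, p̂₂ = 259/588 ≈ 0.44048.
Pooled p̂ = (250+259)/(537+588) = 509/1125 = 0.45244.
SE = √(p̂(1−p̂)(1/n₁+1/n₂)) = √(0.45244·0.54756·0.00356288) = √(0.000882662) = 0.02971.
z = (0.46555 − 0.44048)/0.02971 = 0.02507/0.02971 = 0.844.
p-value = 2·P(Z > 0.844) ≈ 0.3987.

z = 0.844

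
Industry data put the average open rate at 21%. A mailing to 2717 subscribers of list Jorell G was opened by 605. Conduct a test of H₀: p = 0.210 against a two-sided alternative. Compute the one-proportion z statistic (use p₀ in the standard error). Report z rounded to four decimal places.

p̂ = 605/2717 = 0.222672.
Standard error under H₀: √(0.21×0.79/2717) = 0.007814.
z = (0.222672 − 0.21)/0.007814 = 0.012672/0.007814 = 1.6217.
Two-sided p-value ≈ 2·Φ(−1.622) = 0.1049.

z = 1.6217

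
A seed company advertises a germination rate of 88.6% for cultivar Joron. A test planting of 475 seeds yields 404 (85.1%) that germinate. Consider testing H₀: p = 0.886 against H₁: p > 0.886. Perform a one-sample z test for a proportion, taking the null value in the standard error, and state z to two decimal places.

z = -2.43

p̂ = 404/475 ≈ 0.8505.
Standard error under H₀: √(0.886×0.114/475) = 0.0146.
z = (0.8505 − 0.886)/0.0146 = -0.0355/0.0146 = -2.43.
p-value = P(Z > -2.433) ≈ 0.9925.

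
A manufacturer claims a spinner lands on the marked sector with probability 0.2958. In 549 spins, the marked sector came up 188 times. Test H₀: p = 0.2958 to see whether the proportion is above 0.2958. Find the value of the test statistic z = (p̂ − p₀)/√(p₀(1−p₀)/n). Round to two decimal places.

z = 2.39

p̂ = 188/549 ≈ 0.3424.
SE = √(p₀(1−p₀)/n) = √(0.2083/549) = 0.0195.
z = (0.3424 − 0.2958)/0.0195 = 0.0466/0.0195 = 2.39.
p-value = P(Z > 2.394) ≈ 0.0083.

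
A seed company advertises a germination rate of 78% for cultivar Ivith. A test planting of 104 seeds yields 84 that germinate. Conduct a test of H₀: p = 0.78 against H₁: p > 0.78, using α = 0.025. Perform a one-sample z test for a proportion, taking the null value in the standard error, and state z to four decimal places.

p̂ = 84/104 = 0.807692.
Standard error under H₀: √(0.78×0.22/104) = 0.040620.
z = (0.807692 − 0.78)/0.040620 = 0.027692/0.040620 = 0.6817.
p-value = P(Z > 0.682) ≈ 0.2477; since p > α = 0.025, fail to reject H₀.

z = 0.6817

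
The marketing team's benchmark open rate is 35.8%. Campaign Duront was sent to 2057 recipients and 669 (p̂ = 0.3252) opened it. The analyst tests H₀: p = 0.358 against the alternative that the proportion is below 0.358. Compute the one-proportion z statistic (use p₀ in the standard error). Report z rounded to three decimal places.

p̂ = 669/2057 = 0.32523.
SE = √(p₀(1−p₀)/n) = √(0.22984/2057) = 0.01057.
z = (0.32523 − 0.358)/0.01057 = -0.03277/0.01057 = -3.100.

z = -3.100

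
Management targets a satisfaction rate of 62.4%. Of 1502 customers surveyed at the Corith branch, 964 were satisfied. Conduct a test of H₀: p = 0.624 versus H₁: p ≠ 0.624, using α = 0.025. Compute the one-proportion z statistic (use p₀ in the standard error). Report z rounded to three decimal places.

z = 1.425

p̂ = 964/1502 = 0.64181.
Standard error under H₀: √(0.624×0.376/1502) = 0.01250.
z = (0.64181 − 0.624)/0.01250 = 0.01781/0.01250 = 1.425.
p-value = 2·P(Z > 1.425) ≈ 0.1541, so at α = 0.025 we fail to reject H₀.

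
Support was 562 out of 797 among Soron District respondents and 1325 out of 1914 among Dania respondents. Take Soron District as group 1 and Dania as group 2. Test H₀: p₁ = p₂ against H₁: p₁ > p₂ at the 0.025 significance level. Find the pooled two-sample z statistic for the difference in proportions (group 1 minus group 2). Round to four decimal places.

p̂₁ = 562/797 = 0.705144, p̂₂ = 1325/1914 = 0.692268.
Pooled p̂ = (562+1325)/(797+1914) = 1887/2711 = 0.696053.
SE = √(p̂(1−p̂)(1/n₁+1/n₂)) = √(0.696053·0.303947·0.00177717) = √(0.000375984) = 0.019390.
z = (0.705144 − 0.692268)/0.019390 = 0.012876/0.019390 = 0.6641.
p-value = P(Z > 0.664) ≈ 0.2533. With α = 0.025, fail to reject H₀.

z = 0.6641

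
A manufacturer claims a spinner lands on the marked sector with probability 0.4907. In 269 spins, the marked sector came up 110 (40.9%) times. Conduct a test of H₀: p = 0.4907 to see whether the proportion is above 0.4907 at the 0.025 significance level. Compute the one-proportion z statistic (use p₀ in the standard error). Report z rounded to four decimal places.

z = -2.6830

p̂ = 110/269 = 0.408922.
Under H₀, SE = √(0.4907·0.5093/269) = √(0.000929047) = 0.030480.
z = (0.408922 − 0.4907)/0.030480 = -0.081778/0.030480 = -2.6830.
p-value = P(Z > -2.683) ≈ 0.9964, so at α = 0.025 we fail to reject H₀.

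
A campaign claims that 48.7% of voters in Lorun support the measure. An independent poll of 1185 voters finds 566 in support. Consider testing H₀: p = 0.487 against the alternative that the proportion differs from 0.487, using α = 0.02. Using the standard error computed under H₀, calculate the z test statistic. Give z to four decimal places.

p̂ = 566/1185 = 0.477637.
Standard error under H₀: √(0.487×0.513/1185) = 0.014520.
z = (0.477637 − 0.487)/0.014520 = -0.009363/0.014520 = -0.6448.
p-value = 2·P(Z > 0.645) ≈ 0.5190; since p > α = 0.02, fail to reject H₀.

z = -0.6448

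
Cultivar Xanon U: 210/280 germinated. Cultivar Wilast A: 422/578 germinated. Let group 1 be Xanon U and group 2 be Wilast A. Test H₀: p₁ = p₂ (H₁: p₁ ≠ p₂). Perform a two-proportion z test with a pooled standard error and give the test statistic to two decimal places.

z = 0.62

p̂₁ = 210/280 = 0.7500, p̂₂ = 422/578 = 0.7301.
Pooled p̂ = (210+422)/(280+578) = 632/858 = 0.7366.
SE = √(0.194022 × 0.00530153) = 0.0321.
z = (0.7500 − 0.7301)/0.0321 = 0.0199/0.0321 = 0.62.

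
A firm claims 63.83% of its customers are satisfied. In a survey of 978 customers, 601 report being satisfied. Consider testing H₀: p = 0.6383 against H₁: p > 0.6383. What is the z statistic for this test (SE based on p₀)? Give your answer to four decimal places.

z = -1.5478

p̂ = 601/978 = 0.614519.
Standard error under H₀: √(0.6383×0.3617/978) = 0.015364.
z = (0.614519 − 0.6383)/0.015364 = -0.023781/0.015364 = -1.5478.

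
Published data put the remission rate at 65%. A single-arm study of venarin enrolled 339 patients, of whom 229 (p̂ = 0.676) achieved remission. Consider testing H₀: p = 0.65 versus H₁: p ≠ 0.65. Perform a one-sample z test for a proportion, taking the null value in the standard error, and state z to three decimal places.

z = 0.985

p̂ = 229/339 = 0.67552.
Under H₀, SE = √(0.65·0.35/339) = √(0.000671091) = 0.02591.
z = (0.67552 − 0.65)/0.02591 = 0.02552/0.02591 = 0.985.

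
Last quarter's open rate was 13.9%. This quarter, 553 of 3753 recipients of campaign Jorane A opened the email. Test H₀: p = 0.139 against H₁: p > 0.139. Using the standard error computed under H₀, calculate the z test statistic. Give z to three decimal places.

p̂ = 553/3753 ≈ 0.14735.
Standard error under H₀: √(0.139×0.861/3753) = 0.00565.
z = (0.14735 − 0.139)/0.00565 = 0.00835/0.00565 = 1.478.
p-value = P(Z > 1.478) ≈ 0.0696.

z = 1.478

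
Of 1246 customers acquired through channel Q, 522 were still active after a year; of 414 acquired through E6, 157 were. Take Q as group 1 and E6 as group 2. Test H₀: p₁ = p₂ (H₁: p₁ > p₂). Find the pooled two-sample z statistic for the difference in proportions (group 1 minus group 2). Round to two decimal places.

z = 1.42

p̂₁ = 522/1246 ≈ 0.4189, p̂₂ = 157/414 ≈ 0.3792.
Pooled p̂ = (522+157)/(1246+414) = 679/1660 = 0.4090.
SE = √(0.241726 × 0.00321803) = 0.0279.
z = (0.4189 − 0.3792)/0.0279 = 0.0397/0.0279 = 1.42.
p-value = P(Z > 1.424) ≈ 0.0772.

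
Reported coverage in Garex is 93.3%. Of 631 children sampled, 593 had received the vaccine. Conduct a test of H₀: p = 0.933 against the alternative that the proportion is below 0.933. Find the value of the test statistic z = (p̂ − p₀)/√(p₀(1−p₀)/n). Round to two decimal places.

p̂ = 593/631 ≈ 0.9398.
SE = √(p₀(1−p₀)/n) = √(0.062511/631) = 0.0100.
z = (0.9398 − 0.933)/0.0100 = 0.0068/0.0100 = 0.68.
p-value = P(Z < 0.681) ≈ 0.7521.

z = 0.68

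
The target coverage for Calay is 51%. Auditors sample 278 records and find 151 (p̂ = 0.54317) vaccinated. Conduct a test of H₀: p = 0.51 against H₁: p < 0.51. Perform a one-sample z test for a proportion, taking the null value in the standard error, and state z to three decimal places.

p̂ = 151/278 ≈ 0.54317.
Under H₀, SE = √(0.51·0.49/278) = √(0.000898921) = 0.02998.
z = (0.54317 − 0.51)/0.02998 = 0.03317/0.02998 = 1.106.
p-value = P(Z < 1.106) ≈ 0.8657.

z = 1.106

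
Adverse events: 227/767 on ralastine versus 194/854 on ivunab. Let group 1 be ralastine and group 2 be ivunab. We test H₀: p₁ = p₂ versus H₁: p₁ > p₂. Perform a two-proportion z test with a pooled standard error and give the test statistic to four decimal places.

z = 3.1537

p̂₁ = 227/767 = 0.295958, p̂₂ = 194/854 = 0.227166.
Pooled p̂ = (227+194)/(767+854) = 421/1621 = 0.259716.
SE = √(0.192264 × 0.00247474) = 0.021813.
z = (0.295958 − 0.227166)/0.021813 = 0.068792/0.021813 = 3.1537.
p-value = P(Z > 3.154) ≈ 0.0008.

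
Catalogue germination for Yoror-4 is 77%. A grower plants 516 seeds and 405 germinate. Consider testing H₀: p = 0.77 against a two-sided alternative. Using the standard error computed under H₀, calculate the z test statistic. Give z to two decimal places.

z = 0.80

p̂ = 405/516 ≈ 0.78488.
SE = √(p₀(1−p₀)/n) = √(0.1771/516) = 0.01853.
z = (0.78488 − 0.77)/0.01853 = 0.01488/0.01853 = 0.80.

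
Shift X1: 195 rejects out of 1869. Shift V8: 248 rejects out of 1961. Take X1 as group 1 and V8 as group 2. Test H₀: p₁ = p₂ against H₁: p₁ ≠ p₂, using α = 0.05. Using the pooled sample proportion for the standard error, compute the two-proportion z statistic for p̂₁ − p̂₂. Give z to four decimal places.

p̂₁ = 195/1869 = 0.1043339, p̂₂ = 248/1961 = 0.1264661.
Pooled p̂ = (195+248)/(1869+1961) = 443/3830 = 0.1156658.
SE = √(p̂(1−p̂)(1/n₁+1/n₂)) = √(0.1156658·0.8843342·0.00104499) = √(0.000106889) = 0.0103387.
z = (0.1043339 − 0.1264661)/0.0103387 = -0.0221322/0.0103387 = -2.1407.
Two-sided p-value ≈ 2·Φ(−2.141) = 0.0323. With α = 0.05, reject H₀.

z = -2.1407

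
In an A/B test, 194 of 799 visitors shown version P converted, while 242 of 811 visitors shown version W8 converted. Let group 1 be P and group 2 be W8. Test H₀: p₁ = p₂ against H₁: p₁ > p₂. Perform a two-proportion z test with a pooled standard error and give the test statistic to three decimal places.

p̂₁ = 194/799 ≈ 0.24280, p̂₂ = 242/811 ≈ 0.29840.
Pooled p̂ = (194+242)/(799+811) = 436/1610 = 0.27081.
SE = √(p̂(1−p̂)(1/n₁+1/n₂)) = √(0.27081·0.72919·0.00248461) = √(0.000490638) = 0.02215.
z = (0.24280 − 0.29840)/0.02215 = -0.05560/0.02215 = -2.510.
p-value = P(Z > -2.510) ≈ 0.9940.

z = -2.510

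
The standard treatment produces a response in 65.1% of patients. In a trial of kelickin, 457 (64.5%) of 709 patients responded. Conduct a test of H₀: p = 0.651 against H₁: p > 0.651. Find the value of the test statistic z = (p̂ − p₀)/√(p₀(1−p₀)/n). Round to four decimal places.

z = -0.3592

p̂ = 457/709 = 0.644570.
Under H₀, SE = √(0.651·0.349/709) = √(0.00032045) = 0.017901.
z = (0.644570 − 0.651)/0.017901 = -0.006430/0.017901 = -0.3592.
p-value = P(Z > -0.359) ≈ 0.6403.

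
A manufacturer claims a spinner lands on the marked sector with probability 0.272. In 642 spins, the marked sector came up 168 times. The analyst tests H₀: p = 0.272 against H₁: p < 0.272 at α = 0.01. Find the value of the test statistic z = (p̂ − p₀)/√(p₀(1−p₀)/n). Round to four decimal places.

p̂ = 168/642 ≈ 0.261682.
Under H₀, SE = √(0.272·0.728/642) = √(0.000308436) = 0.017562.
z = (0.261682 − 0.272)/0.017562 = -0.010318/0.017562 = -0.5875.
p-value = P(Z < -0.587) ≈ 0.2784, so at α = 0.01 we fail to reject H₀.

z = -0.5875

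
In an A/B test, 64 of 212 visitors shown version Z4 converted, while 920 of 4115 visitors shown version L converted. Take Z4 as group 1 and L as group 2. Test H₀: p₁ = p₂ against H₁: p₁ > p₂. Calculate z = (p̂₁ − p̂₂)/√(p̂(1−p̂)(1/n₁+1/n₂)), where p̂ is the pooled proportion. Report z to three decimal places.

z = 2.653

p̂₁ = 64/212 ≈ 0.30189, p̂₂ = 920/4115 ≈ 0.22357.
Pooled p̂ = (64+920)/(212+4115) = 984/4327 = 0.22741.
SE = √(p̂(1−p̂)(1/n₁+1/n₂)) = √(0.22741·0.77259·0.00495999) = √(0.000871443) = 0.02952.
z = (0.30189 − 0.22357)/0.02952 = 0.07832/0.02952 = 2.653.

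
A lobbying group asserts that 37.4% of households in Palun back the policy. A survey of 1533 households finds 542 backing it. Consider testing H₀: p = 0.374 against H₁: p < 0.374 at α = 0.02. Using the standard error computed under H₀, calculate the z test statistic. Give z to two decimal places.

z = -1.65

p̂ = 542/1533 ≈ 0.3536.
Standard error under H₀: √(0.374×0.626/1533) = 0.0124.
z = (0.3536 − 0.374)/0.0124 = -0.0204/0.0124 = -1.65.
p-value = P(Z < -1.654) ≈ 0.0490, so at α = 0.02 we fail to reject H₀.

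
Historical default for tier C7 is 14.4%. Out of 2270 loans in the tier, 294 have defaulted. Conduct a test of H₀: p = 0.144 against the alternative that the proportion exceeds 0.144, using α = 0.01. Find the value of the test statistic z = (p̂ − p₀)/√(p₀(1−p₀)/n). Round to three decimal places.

p̂ = 294/2270 = 0.129515.
Standard error under H₀: √(0.144×0.856/2270) = 0.007369.
z = (0.129515 − 0.144)/0.007369 = -0.014485/0.007369 = -1.966.
p-value = P(Z > -1.966) ≈ 0.9753; since p > α = 0.01, fail to reject H₀.

z = -1.966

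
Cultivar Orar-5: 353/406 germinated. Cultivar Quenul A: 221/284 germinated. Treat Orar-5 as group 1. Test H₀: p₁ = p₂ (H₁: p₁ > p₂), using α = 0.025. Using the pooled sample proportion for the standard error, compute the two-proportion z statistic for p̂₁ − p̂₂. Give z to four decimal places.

p̂₁ = 353/406 ≈ 0.869458, p̂₂ = 221/284 ≈ 0.778169.
Pooled p̂ = (353+221)/(406+284) = 574/690 = 0.831884.
SE = √(0.139853 × 0.00598418) = 0.028929.
z = (0.869458 − 0.778169)/0.028929 = 0.091289/0.028929 = 3.1556.
p-value = P(Z > 3.156) ≈ 0.0008; since p < α = 0.025, reject H₀.

z = 3.1556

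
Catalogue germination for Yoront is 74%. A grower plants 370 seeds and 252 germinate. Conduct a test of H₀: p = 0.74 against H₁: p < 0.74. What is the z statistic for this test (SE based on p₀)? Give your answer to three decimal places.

p̂ = 252/370 ≈ 0.68108.
Under H₀, SE = √(0.74·0.26/370) = √(0.00052) = 0.02280.
z = (0.68108 − 0.74)/0.02280 = -0.05892/0.02280 = -2.584.

z = -2.584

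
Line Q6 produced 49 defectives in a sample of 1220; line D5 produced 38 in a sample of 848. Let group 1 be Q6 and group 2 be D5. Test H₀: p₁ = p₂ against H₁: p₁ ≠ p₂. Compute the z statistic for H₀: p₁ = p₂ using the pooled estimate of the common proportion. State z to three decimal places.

z = -0.518

p̂₁ = 49/1220 = 0.04016, p̂₂ = 38/848 = 0.04481.
Pooled p̂ = (49+38)/(1220+848) = 87/2068 = 0.04207.
SE = √(p̂(1−p̂)(1/n₁+1/n₂)) = √(0.04207·0.95793·0.00199892) = √(8.05559e-05) = 0.00898.
z = (0.04016 − 0.04481)/0.00898 = -0.00465/0.00898 = -0.518.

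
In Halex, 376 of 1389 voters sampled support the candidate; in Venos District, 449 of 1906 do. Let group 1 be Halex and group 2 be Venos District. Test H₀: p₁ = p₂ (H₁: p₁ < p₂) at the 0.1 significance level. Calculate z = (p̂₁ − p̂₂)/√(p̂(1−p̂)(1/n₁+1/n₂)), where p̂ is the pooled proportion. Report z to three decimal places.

p̂₁ = 376/1389 = 0.270698, p̂₂ = 449/1906 = 0.235572.
Pooled p̂ = (376+449)/(1389+1906) = 825/3295 = 0.250379.
SE = √(0.18769 × 0.0012446) = 0.015284.
z = (0.270698 − 0.235572)/0.015284 = 0.035126/0.015284 = 2.298.
p-value = P(Z < 2.298) ≈ 0.9892. With α = 0.1, fail to reject H₀.

z = 2.298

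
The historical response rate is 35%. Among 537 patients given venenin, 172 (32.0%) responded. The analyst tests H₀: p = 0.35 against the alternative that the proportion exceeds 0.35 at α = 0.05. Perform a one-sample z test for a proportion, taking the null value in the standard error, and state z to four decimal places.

z = -1.4431

p̂ = 172/537 = 0.32029795.
SE = √(p₀(1−p₀)/n) = √(0.2275/537) = 0.02058276.
z = (0.32029795 − 0.35)/0.02058276 = -0.02970205/0.02058276 = -1.4431.
p-value = P(Z > -1.443) ≈ 0.9255; since p > α = 0.05, fail to reject H₀.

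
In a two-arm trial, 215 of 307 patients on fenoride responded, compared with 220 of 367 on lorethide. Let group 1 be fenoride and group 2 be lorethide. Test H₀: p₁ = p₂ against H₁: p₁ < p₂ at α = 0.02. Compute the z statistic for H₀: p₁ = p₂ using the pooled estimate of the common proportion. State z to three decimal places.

z = 2.726

p̂₁ = 215/307 = 0.70033, p̂₂ = 220/367 = 0.59946.
Pooled p̂ = (215+220)/(307+367) = 435/674 = 0.64540.
SE = √(p̂(1−p̂)(1/n₁+1/n₂)) = √(0.64540·0.35460·0.00598212) = √(0.00136906) = 0.03700.
z = (0.70033 − 0.59946)/0.03700 = 0.10087/0.03700 = 2.726.
p-value = P(Z < 2.726) ≈ 0.9968; since p > α = 0.02, fail to reject H₀.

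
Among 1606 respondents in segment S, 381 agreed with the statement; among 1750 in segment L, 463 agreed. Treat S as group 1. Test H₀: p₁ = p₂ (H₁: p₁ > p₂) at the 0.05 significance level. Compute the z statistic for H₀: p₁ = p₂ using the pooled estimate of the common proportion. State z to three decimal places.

z = -1.823

p̂₁ = 381/1606 = 0.23724, p̂₂ = 463/1750 = 0.26457.
Pooled p̂ = (381+463)/(1606+1750) = 844/3356 = 0.25149.
SE = √(p̂(1−p̂)(1/n₁+1/n₂)) = √(0.25149·0.74851·0.00119409) = √(0.000224779) = 0.01499.
z = (0.23724 − 0.26457)/0.01499 = -0.02733/0.01499 = -1.823.
p-value = P(Z > -1.823) ≈ 0.9659, so at α = 0.05 we fail to reject H₀.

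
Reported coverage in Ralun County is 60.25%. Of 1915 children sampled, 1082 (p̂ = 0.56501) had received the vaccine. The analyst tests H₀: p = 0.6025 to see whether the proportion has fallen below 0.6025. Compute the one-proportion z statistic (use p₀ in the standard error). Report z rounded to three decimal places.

p̂ = 1082/1915 ≈ 0.565013.
Standard error under H₀: √(0.6025×0.3975/1915) = 0.011183.
z = (0.565013 − 0.6025)/0.011183 = -0.037487/0.011183 = -3.352.

z = -3.352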